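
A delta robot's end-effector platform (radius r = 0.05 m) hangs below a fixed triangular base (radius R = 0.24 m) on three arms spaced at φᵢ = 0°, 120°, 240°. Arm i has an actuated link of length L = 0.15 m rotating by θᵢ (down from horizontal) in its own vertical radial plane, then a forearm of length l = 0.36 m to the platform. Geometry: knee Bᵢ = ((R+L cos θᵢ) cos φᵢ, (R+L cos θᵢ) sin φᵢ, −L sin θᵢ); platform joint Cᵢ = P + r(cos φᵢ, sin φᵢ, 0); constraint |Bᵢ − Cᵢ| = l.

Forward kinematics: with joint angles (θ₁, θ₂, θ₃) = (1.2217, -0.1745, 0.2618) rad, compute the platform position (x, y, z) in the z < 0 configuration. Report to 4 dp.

(-0.1119, 0.0236, -0.2065)

arm 1 at φ=0.0°: e+L cos θ1 = 0.2413;  O1 = (0.2413, 0.0000, -0.1410)
O2 = (0.3377·cos120.0°, 0.3377·sin120.0°, 0.0260) = (-0.1689, 0.2925, 0.0260)
arm 3 at φ=240.0°: e+L cos θ3 = 0.3349;  O3 = (-0.1674, -0.2900, -0.0388)
subtract pairs → two planes through P
plane₁₂: -0.8203x+0.5850y+0.3340z = 0.0366
Cramer: x(z) = -0.0441+0.3283z;  y(z) = 0.0008-0.1106z
into |P−O₁|² = l²: 1.1200z² + 0.0943z + -0.0283 = 0;  Δ = 0.1356;  z = -0.2065 or 0.1223 → z<0 root = -0.2065
x = -0.1119, y = 0.0236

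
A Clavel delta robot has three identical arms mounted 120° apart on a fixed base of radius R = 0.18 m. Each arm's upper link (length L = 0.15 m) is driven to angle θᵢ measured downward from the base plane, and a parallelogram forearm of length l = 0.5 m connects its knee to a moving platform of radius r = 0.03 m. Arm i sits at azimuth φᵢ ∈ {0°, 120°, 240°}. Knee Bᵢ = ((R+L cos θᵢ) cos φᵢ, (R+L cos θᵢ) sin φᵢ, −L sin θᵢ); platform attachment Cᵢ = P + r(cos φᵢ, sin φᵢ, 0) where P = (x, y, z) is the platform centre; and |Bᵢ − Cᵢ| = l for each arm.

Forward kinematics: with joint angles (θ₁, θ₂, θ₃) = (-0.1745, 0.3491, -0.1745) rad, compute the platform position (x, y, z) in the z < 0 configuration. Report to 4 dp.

(0.0359, -0.0622, -0.3954)

arm 1 at φ=0.0°: ρ1 = 0.2977;  centre 1 = (0.2977, 0.0000, 0.0260)
centre 2 = (0.2910·cos120.0°, 0.2910·sin120.0°, -0.0513) = (-0.1455, 0.2520, -0.0513)
centre 3 = (0.2977·cos240.0°, 0.2977·sin240.0°, 0.0260) = (-0.1489, -0.2578, 0.0260)
eliminate P² terms by subtracting sphere 1 from 2 and 3
[-0.8864 0.5039 -0.1547]·P = -0.0020;  [-0.8932 -0.5157 0.0000]·P = 0.0000
Cramer: x(z) = 0.0012-0.0879z;  y(z) = -0.0020+0.1523z
quadratic in z: (1.0309)z²+(-0.0005)z+(-0.1614)=0, √Δ=0.8157 → z ∈ {-0.3954, 0.3959}; z = -0.3954 (taking z<0)
x = 0.0359, y = -0.0622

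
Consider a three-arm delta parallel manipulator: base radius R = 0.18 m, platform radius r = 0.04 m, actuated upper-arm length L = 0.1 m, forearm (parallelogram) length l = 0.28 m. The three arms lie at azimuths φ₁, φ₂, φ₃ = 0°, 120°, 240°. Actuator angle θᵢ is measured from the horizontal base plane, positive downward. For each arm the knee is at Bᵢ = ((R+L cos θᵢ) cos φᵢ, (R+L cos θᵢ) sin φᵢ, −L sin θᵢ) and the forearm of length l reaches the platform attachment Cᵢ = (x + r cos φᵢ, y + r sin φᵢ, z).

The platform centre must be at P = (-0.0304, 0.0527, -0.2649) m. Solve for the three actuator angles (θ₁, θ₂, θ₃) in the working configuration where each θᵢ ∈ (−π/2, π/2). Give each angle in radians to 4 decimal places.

θ₁ = 1.1339, θ₂ = 0.4363, θ₃ = 1.1342

φ1=0.0° → target in arm frame (-0.0304, 0.0527)
  A cos θ + B sin θ = C:  0.1704·cos θ + -0.2649·sin θ = -0.1679
  θ1 = atan2(B,A) + arccos(C/0.3150) = 1.1339
arm 2 (φ=120.0°): x'=0.0608, y'=0.0000
  A cos θ + B sin θ = C:  0.0792·cos θ + -0.2649·sin θ = -0.0402
  θ2 = atan2(B,A) + arccos(C/0.2765) = 0.4363
rotate P by −φ3: (-0.0304, -0.0527, -0.2649)
  A=0.1704, B=-0.2649, C=(l²−L²−A²−y'²−z²)/(2L)=-0.1680
  √(A²+B²)=0.3150;  θ3 = -0.9991+2.1333 ≈ 1.1342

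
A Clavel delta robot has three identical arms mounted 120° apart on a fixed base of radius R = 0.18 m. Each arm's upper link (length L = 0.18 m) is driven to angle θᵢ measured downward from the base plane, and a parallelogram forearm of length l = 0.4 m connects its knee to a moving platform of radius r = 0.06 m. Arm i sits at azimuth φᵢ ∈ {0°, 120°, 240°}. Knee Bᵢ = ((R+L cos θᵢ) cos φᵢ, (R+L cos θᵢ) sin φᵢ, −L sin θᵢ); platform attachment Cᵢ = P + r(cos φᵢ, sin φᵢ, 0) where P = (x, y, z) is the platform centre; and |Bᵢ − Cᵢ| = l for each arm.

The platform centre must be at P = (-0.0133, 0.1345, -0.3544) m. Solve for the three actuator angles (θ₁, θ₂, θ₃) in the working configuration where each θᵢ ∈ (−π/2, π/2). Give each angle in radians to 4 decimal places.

rotate P by −φ1: (-0.0133, 0.1345, -0.3544)
  A cos θ + B sin θ = C:  0.1333·cos θ + -0.3544·sin θ = -0.0941
  θ1 = atan2(B,A) + arccos(C/0.3786) = 0.6108
rotate P by −φ2: (0.1231, -0.0557, -0.3544)
  e−x'=-0.0031;  (l²−L²−(e−x')²−y'²−z²)/2L = -0.0031
  θ2 = atan2(B,A) + arccos(C/0.3544) = -0.0001
rotate P by −φ3: (-0.1098, -0.0788, -0.3544)
  A=0.2298, B=-0.3544, C=(l²−L²−A²−y'²−z²)/(2L)=-0.1584
  √(A²+B²)=0.4224;  θ3 = -0.9955+1.9552 ≈ 0.9597

θ₁ = 0.6108, θ₂ = -0.0001, θ₃ = 0.9597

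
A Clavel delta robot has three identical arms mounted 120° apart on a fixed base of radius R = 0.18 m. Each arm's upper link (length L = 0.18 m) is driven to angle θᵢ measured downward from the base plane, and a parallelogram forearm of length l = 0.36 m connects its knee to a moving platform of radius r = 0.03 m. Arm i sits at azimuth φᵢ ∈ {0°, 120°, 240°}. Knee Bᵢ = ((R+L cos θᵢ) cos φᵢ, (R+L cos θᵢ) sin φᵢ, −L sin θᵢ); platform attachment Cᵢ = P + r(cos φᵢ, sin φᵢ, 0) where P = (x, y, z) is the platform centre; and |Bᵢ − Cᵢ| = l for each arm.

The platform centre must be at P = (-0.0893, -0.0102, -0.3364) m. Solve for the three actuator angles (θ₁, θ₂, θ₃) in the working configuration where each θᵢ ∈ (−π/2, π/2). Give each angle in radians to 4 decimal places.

θ₁ = 1.1343, θ₂ = 0.6109, θ₃ = 0.5239

rotate P by −φ1: (-0.0893, -0.0102, -0.3364)
  A=0.2393, B=-0.3364, C=(l²−L²−A²−y'²−z²)/(2L)=-0.2037
  √(A²+B²)=0.4128;  θ1 = -0.9525+2.0868 ≈ 1.1343
rotate P by −φ2: (0.0358, 0.0824, -0.3364)
  e−x'=0.1142;  (l²−L²−(e−x')²−y'²−z²)/2L = -0.0994
  √(A²+B²)=0.3553;  θ2 = -1.2436+1.8545 ≈ 0.6109
arm 3 (φ=240.0°): x'=0.0535, y'=-0.0722
  A=0.0965, B=-0.3364, C=(l²−L²−A²−y'²−z²)/(2L)=-0.0847
  γ=atan2(-0.3364,0.0965)=-1.2914;  ψ=arccos(-0.2421)=1.8153;  θ3=γ+ψ≈0.5239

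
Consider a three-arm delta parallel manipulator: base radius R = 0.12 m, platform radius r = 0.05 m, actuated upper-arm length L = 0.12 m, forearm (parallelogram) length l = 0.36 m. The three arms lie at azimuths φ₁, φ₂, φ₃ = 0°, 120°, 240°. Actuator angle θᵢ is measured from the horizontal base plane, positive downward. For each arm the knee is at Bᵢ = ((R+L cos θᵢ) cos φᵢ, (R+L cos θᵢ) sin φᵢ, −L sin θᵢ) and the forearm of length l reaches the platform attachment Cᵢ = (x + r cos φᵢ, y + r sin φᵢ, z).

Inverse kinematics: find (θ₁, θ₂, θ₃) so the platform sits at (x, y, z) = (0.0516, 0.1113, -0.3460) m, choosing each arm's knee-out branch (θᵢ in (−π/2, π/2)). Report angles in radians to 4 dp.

φ1=0.0° → target in arm frame (0.0516, 0.1113)
  e−x'=0.0184;  (l²−L²−(e−x')²−y'²−z²)/2L = -0.0718
  √(A²+B²)=0.3465;  θ1 = -1.5177+1.7797 ≈ 0.2620
rotate P by −φ2: (0.0706, -0.1003, -0.3460)
  A=-0.0006, B=-0.3460, C=(l²−L²−A²−y'²−z²)/(2L)=-0.0608
  γ=atan2(-0.3460,-0.0006)=-1.5725;  ψ=arccos(-0.1756)=1.7473;  θ2=γ+ψ≈0.1748
arm 3 (φ=240.0°): x'=-0.1222, y'=-0.0110
  A cos θ + B sin θ = C:  0.1922·cos θ + -0.3460·sin θ = -0.1732
  γ=atan2(-0.3460,0.1922)=-1.0638;  ψ=arccos(-0.4377)=2.0238;  θ3=γ+ψ≈0.9600

θ₁ = 0.2620, θ₂ = 0.1748, θ₃ = 0.9600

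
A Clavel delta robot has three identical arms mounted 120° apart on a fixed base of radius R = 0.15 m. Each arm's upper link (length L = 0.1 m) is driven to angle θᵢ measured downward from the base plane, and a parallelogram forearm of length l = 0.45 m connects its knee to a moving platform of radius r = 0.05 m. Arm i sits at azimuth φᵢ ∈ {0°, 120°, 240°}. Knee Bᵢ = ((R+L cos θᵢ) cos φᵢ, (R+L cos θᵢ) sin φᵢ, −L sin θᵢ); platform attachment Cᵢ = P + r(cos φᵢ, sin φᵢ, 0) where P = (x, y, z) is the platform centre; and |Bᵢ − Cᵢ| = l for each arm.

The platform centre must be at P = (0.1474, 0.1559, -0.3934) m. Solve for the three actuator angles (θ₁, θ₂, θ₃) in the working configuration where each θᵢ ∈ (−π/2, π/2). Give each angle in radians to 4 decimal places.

θ₁ = -0.2615, θ₂ = 0.1744, θ₃ = 1.3092

rotate P by −φ1: (0.1474, 0.1559, -0.3934)
  A cos θ + B sin θ = C:  -0.0474·cos θ + -0.3934·sin θ = 0.0559
  γ=atan2(-0.3934,-0.0474)=-1.6907;  ψ=arccos(0.1411)=1.4292;  θ1=γ+ψ≈-0.2615
arm 2 (φ=120.0°): x'=0.0613, y'=-0.2056
  e−x'=0.0387;  (l²−L²−(e−x')²−y'²−z²)/2L = -0.0302
  √(A²+B²)=0.3953;  θ2 = -1.4728+1.6472 ≈ 0.1744
arm 3 (φ=240.0°): x'=-0.2087, y'=0.0497
  A cos θ + B sin θ = C:  0.3087·cos θ + -0.3934·sin θ = -0.3002
  √(A²+B²)=0.5001;  θ3 = -0.9054+2.2147 ≈ 1.3092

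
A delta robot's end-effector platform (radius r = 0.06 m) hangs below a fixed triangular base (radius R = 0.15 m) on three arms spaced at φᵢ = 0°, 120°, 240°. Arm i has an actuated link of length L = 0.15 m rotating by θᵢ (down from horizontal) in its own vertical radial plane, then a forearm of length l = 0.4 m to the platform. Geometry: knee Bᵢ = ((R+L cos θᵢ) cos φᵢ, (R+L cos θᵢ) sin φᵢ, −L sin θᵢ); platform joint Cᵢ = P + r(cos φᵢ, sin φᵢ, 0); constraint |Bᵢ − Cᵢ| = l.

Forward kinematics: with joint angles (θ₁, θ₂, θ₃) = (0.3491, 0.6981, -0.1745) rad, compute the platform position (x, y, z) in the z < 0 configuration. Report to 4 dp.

arm 1 at φ=0.0°: (R−r)+L cos θ1 = 0.2310;  centre 1 = (0.2310, 0.0000, -0.0513)
centre 2 = (0.2049·cos120.0°, 0.2049·sin120.0°, -0.0964) = (-0.1025, 0.1775, -0.0964)
arm 3 at φ=240.0°: (R−r)+L cos θ3 = 0.2377;  centre 3 = (-0.1189, -0.2059, 0.0260)
|centre ₂|²−|centre ₁|² = -0.0047;  |centre ₃|²−|centre ₁|² = 0.0012
[-0.6668 0.3549 -0.0902]·P = -0.0047;  [-0.6996 -0.4117 0.1547]·P = 0.0012
det = 0.5229;  x = 0.0029+0.0340z,  y = -0.0078+0.3180z
quadratic in z: (1.1023)z²+(0.0821)z+(-0.1053)=0, √Δ=0.6863 → z ∈ {-0.3486, 0.2740}; z = -0.3486 (taking z<0)
x = -0.0090, y = -0.1187

(-0.0090, -0.1187, -0.3486)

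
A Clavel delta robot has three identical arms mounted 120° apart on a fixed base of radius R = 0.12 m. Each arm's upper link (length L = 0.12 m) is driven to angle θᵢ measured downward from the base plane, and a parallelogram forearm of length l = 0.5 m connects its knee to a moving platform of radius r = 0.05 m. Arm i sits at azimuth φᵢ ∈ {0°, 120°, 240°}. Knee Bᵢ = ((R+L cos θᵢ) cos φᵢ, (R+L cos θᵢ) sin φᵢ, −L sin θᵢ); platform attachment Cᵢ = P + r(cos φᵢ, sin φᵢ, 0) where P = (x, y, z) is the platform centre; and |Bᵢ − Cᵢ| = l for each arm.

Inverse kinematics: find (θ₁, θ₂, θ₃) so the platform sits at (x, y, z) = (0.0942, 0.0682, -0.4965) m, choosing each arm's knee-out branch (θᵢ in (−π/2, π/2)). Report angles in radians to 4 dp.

θ₁ = 0.0871, θ₂ = 0.3490, θ₃ = 0.6981

arm 1 (φ=0.0°): x'=0.0942, y'=0.0682
  A cos θ + B sin θ = C:  -0.0242·cos θ + -0.4965·sin θ = -0.0673
  γ=atan2(-0.4965,-0.0242)=-1.6195;  ψ=arccos(-0.1354)=1.7066;  θ1=γ+ψ≈0.0871
arm 2 (φ=120.0°): x'=0.0120, y'=-0.1157
  A cos θ + B sin θ = C:  0.0580·cos θ + -0.4965·sin θ = -0.1153
  √(A²+B²)=0.4999;  θ2 = -1.4544+1.8035 ≈ 0.3490
φ3=240.0° → target in arm frame (-0.1062, 0.0475)
  A cos θ + B sin θ = C:  0.1762·cos θ + -0.4965·sin θ = -0.1842
  θ3 = atan2(B,A) + arccos(C/0.5268) = 0.6981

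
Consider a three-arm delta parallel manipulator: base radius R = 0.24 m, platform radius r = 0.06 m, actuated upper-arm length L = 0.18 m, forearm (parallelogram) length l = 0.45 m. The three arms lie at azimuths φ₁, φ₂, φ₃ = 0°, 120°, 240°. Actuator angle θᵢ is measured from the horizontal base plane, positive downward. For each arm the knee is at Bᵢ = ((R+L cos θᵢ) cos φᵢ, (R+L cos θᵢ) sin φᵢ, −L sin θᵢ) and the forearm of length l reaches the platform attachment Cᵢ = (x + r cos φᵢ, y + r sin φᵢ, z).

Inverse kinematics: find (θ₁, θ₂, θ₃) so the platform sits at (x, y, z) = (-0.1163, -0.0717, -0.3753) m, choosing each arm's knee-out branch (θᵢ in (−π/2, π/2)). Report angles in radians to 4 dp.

θ₁ = 1.0473, θ₂ = 0.6108, θ₃ = 0.0003

rotate P by −φ1: (-0.1163, -0.0717, -0.3753)
  A cos θ + B sin θ = C:  0.2963·cos θ + -0.3753·sin θ = -0.1769
  √(A²+B²)=0.4782;  θ1 = -0.9025+1.9498 ≈ 1.0473
φ2=120.0° → target in arm frame (-0.0039, 0.1366)
  A cos θ + B sin θ = C:  0.1839·cos θ + -0.3753·sin θ = -0.0645
  γ=atan2(-0.3753,0.1839)=-1.1151;  ψ=arccos(-0.1544)=1.7258;  θ2=γ+ψ≈0.6108
rotate P by −φ3: (0.1202, -0.0649, -0.3753)
  e−x'=0.0598;  (l²−L²−(e−x')²−y'²−z²)/2L = 0.0596
  √(A²+B²)=0.3800;  θ3 = -1.4129+1.4132 ≈ 0.0003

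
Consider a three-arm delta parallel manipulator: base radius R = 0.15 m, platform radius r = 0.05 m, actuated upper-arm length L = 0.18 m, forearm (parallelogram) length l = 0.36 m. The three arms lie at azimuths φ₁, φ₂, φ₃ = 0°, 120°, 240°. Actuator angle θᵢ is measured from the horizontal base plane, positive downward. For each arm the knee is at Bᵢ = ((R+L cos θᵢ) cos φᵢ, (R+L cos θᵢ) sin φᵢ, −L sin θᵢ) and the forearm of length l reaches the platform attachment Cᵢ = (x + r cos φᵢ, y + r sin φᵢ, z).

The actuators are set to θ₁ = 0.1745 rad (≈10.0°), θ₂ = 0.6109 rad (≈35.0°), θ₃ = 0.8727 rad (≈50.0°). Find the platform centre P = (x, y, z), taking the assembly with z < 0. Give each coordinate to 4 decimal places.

(0.0893, 0.0404, -0.3356)

arm 1 at φ=0.0°: e+L cos θ1 = 0.2773;  S1 = (0.2773, 0.0000, -0.0313)
arm 2 at φ=120.0°: e+L cos θ2 = 0.2474;  S2 = (-0.1237, 0.2143, -0.1032)
φ3=240.0°: virtual centre (-0.1078, -0.1868, -0.1379), radius l
subtract pairs → two planes through P
plane₁₂: -0.8020x+0.4286y+-0.1440z = -0.0060
det = 0.6297;  x = 0.0119+-0.2306z,  y = 0.0084+-0.0955z
quadratic in z: (1.0623)z²+(0.1833)z+(-0.0581)=0, √Δ=0.5298 → z ∈ {-0.3356, 0.1631}; z = -0.3356 (taking z<0)
x = 0.0893, y = 0.0404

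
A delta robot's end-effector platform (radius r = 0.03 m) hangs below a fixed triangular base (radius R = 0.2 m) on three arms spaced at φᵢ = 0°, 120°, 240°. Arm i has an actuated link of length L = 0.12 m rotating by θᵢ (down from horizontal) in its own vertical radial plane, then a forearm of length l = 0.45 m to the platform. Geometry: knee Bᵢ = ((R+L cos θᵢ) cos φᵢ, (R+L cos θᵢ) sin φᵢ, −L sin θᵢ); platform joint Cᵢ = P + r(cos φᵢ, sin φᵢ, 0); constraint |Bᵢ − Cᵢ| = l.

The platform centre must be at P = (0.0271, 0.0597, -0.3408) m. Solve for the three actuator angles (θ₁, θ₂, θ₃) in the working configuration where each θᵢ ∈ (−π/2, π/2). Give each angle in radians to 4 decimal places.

θ₁ = -0.1744, θ₂ = -0.2617, θ₃ = 0.4367

rotate P by −φ1: (0.0271, 0.0597, -0.3408)
  e−x'=0.1429;  (l²−L²−(e−x')²−y'²−z²)/2L = 0.1999
  θ1 = atan2(B,A) + arccos(C/0.3695) = -0.1744
rotate P by −φ2: (0.0382, -0.0533, -0.3408)
  e−x'=0.1318;  (l²−L²−(e−x')²−y'²−z²)/2L = 0.2155
  θ2 = atan2(B,A) + arccos(C/0.3654) = -0.2617
arm 3 (φ=240.0°): x'=-0.0653, y'=-0.0064
  A=0.2353, B=-0.3408, C=(l²−L²−A²−y'²−z²)/(2L)=0.0690
  θ3 = atan2(B,A) + arccos(C/0.4141) = 0.4367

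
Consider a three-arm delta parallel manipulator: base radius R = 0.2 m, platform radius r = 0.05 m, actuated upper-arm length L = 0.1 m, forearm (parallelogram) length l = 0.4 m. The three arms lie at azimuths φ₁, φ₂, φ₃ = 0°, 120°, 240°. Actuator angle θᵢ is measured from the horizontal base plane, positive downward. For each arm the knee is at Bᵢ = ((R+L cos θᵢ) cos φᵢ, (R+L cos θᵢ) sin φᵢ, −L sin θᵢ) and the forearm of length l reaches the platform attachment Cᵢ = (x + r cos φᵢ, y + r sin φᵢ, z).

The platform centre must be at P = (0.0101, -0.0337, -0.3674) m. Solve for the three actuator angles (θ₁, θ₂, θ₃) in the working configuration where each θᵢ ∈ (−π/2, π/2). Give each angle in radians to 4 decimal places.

φ1=0.0° → target in arm frame (0.0101, -0.0337)
  A=0.1399, B=-0.3674, C=(l²−L²−A²−y'²−z²)/(2L)=-0.0285
  γ=atan2(-0.3674,0.1399)=-1.2070;  ψ=arccos(-0.0724)=1.6432;  θ1=γ+ψ≈0.4363
φ2=120.0° → target in arm frame (-0.0342, 0.0081)
  e−x'=0.1842;  (l²−L²−(e−x')²−y'²−z²)/2L = -0.0950
  √(A²+B²)=0.4110;  θ2 = -1.1060+1.8039 ≈ 0.6979
arm 3 (φ=240.0°): x'=0.0241, y'=0.0256
  e−x'=0.1259;  (l²−L²−(e−x')²−y'²−z²)/2L = -0.0074
  γ=atan2(-0.3674,0.1259)=-1.2407;  ψ=arccos(-0.0191)=1.5899;  θ3=γ+ψ≈0.3491

θ₁ = 0.4363, θ₂ = 0.6979, θ₃ = 0.3491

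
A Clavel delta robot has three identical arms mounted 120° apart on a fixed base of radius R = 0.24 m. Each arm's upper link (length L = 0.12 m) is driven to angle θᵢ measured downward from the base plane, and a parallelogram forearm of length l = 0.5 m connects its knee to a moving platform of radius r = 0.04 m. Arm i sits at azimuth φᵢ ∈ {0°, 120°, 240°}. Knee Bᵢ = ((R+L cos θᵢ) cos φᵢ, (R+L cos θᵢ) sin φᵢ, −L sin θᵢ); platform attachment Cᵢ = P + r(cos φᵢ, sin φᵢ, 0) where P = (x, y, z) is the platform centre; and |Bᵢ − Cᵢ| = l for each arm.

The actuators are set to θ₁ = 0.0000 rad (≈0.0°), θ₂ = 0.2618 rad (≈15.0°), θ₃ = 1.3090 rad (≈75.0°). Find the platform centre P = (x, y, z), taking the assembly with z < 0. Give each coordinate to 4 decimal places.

(0.0997, 0.1221, -0.4319)

O1 = (0.3200·cos0.0°, 0.3200·sin0.0°, 0.0000) = (0.3200, 0.0000, 0.0000)
arm 2 at φ=120.0°: ρ2 = 0.3159;  O2 = (-0.1580, 0.2736, -0.0311)
O3 = (0.2311·cos240.0°, 0.2311·sin240.0°, -0.1159) = (-0.1155, -0.2001, -0.1159)
subtract pairs → two planes through P
linear system: -0.9559x+0.5472y = -0.0016−-0.0621z; -0.8711x+-0.4002y = -0.0356−-0.2318z
Cramer: x(z) = 0.0234-0.1766z;  y(z) = 0.0379-0.1949z
sphere 1 gives Az²+Bz+C=0 with A=1.0692, B=0.0899, C=-0.1606;  B²−4AC=0.6949;  roots -0.4319, 0.3478;  negative root z = -0.4319
x = 0.0997, y = 0.1221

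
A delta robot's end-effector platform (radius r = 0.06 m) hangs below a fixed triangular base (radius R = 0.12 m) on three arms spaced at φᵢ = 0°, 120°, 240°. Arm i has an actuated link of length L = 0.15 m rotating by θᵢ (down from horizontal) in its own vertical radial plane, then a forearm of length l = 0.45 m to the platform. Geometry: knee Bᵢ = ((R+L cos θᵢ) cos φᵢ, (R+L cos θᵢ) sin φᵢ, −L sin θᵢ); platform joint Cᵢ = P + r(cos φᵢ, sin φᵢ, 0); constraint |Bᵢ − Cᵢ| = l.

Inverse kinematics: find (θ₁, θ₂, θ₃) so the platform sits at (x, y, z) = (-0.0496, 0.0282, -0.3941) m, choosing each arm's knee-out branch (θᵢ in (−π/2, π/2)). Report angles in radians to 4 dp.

θ₁ = 0.1743, θ₂ = -0.1747, θ₃ = 0.0001

φ1=0.0° → target in arm frame (-0.0496, 0.0282)
  e−x'=0.1096;  (l²−L²−(e−x')²−y'²−z²)/2L = 0.0396
  γ=atan2(-0.3941,0.1096)=-1.2995;  ψ=arccos(0.0968)=1.4739;  θ1=γ+ψ≈0.1743
φ2=120.0° → target in arm frame (0.0492, 0.0289)
  A cos θ + B sin θ = C:  0.0108·cos θ + -0.3941·sin θ = 0.0791
  γ=atan2(-0.3941,0.0108)=-1.5435;  ψ=arccos(0.2007)=1.3687;  θ2=γ+ψ≈-0.1747
φ3=240.0° → target in arm frame (0.0004, -0.0571)
  A=0.0596, B=-0.3941, C=(l²−L²−A²−y'²−z²)/(2L)=0.0596
  θ3 = atan2(B,A) + arccos(C/0.3986) = 0.0001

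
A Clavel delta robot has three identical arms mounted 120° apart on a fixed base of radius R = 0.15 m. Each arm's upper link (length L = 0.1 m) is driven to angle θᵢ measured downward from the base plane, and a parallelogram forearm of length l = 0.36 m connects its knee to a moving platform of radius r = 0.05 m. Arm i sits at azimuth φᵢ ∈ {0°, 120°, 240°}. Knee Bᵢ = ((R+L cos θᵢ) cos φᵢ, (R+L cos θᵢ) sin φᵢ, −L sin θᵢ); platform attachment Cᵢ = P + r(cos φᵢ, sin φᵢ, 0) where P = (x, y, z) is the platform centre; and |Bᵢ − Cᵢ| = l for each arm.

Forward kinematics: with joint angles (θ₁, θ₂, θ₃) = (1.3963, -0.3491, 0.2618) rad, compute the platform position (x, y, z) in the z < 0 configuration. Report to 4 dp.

S1 = (0.1174·cos0.0°, 0.1174·sin0.0°, -0.0985) = (0.1174, 0.0000, -0.0985)
φ2=120.0°: virtual centre (-0.0970, 0.1680, 0.0342), radius l
φ3=240.0°: virtual centre (-0.0983, -0.1703, -0.0259), radius l
subtract pairs → two planes through P
plane₁₂: -0.4287x+0.3360y+0.2654z = 0.0153
det = 0.2909;  x = -0.0362+0.4784z,  y = -0.0006+-0.1795z
into |P−S₁|² = l²: 1.2610z² + 0.0502z + -0.0963 = 0;  Δ = 0.4883;  z = -0.2970 or 0.2572 → z<0 root = -0.2970
x = -0.1783, y = 0.0527

(-0.1783, 0.0527, -0.2970)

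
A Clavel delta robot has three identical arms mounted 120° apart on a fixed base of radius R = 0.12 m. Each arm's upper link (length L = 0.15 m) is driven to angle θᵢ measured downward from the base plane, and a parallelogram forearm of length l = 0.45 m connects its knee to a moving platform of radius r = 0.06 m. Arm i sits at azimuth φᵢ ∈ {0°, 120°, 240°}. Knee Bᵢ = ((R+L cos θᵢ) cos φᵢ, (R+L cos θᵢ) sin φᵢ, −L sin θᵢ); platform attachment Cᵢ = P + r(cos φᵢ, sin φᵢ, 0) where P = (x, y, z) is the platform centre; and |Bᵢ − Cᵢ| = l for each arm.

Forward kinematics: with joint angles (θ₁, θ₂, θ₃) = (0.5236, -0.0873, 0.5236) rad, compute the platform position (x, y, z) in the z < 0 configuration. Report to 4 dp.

φ1=0.0°: virtual centre (0.1899, 0.0000, -0.0750), radius l
φ2=120.0°: virtual centre (-0.1047, 0.1814, 0.0131), radius l
S3 = (0.1899·cos240.0°, 0.1899·sin240.0°, -0.0750) = (-0.0950, -0.1645, -0.0750)
|S₂|²−|S₁|² = 0.0023;  |S₃|²−|S₁|² = 0.0000
plane₁₂: -0.5892x+0.3627y+0.1762z = 0.0023
Cramer: x(z) = -0.0019+0.1447z;  y(z) = 0.0033-0.2506z
into |P−S₁|² = l²: 1.0837z² + 0.0928z + -0.1601 = 0;  Δ = 0.7025;  z = -0.4295 or 0.3439 → z<0 root = -0.4295
x = -0.0641, y = 0.1110

(-0.0641, 0.1110, -0.4295)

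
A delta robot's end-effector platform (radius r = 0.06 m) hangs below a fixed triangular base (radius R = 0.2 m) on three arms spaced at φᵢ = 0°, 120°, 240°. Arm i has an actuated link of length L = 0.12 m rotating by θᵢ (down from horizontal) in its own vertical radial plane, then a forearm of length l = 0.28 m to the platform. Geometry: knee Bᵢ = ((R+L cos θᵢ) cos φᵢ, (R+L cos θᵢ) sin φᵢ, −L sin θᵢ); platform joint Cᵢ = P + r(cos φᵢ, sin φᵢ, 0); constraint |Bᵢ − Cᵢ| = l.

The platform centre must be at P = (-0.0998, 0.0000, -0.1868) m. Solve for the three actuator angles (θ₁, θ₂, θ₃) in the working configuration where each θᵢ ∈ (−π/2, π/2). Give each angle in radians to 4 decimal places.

θ₁ = 1.3088, θ₂ = 0.1744, θ₃ = 0.1744

rotate P by −φ1: (-0.0998, 0.0000, -0.1868)
  A cos θ + B sin θ = C:  0.2398·cos θ + -0.1868·sin θ = -0.1183
  √(A²+B²)=0.3040;  θ1 = -0.6618+1.9706 ≈ 1.3088
φ2=120.0° → target in arm frame (0.0499, 0.0864)
  A cos θ + B sin θ = C:  0.0901·cos θ + -0.1868·sin θ = 0.0563
  γ=atan2(-0.1868,0.0901)=-1.1214;  ψ=arccos(0.2716)=1.2958;  θ2=γ+ψ≈0.1744
φ3=240.0° → target in arm frame (0.0499, -0.0864)
  A=0.0901, B=-0.1868, C=(l²−L²−A²−y'²−z²)/(2L)=0.0563
  γ=atan2(-0.1868,0.0901)=-1.1214;  ψ=arccos(0.2716)=1.2958;  θ3=γ+ψ≈0.1744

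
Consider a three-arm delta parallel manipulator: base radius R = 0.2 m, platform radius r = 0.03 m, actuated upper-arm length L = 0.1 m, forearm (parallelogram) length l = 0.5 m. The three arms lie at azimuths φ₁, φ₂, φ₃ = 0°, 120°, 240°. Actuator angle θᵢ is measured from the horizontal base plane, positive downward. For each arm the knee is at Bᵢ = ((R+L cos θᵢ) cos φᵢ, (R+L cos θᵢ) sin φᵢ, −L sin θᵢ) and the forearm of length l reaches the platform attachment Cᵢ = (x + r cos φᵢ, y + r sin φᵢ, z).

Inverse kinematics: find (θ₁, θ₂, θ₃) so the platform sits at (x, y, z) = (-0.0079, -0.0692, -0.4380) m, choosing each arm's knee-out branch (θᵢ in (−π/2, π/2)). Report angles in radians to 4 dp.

θ₁ = 0.2615, θ₂ = 0.5233, θ₃ = -0.1747

rotate P by −φ1: (-0.0079, -0.0692, -0.4380)
  e−x'=0.1779;  (l²−L²−(e−x')²−y'²−z²)/2L = 0.0586
  √(A²+B²)=0.4727;  θ1 = -1.1850+1.4465 ≈ 0.2615
arm 2 (φ=120.0°): x'=-0.0560, y'=0.0414
  e−x'=0.2260;  (l²−L²−(e−x')²−y'²−z²)/2L = -0.0231
  √(A²+B²)=0.4929;  θ2 = -1.0945+1.6178 ≈ 0.5233
arm 3 (φ=240.0°): x'=0.0639, y'=0.0278
  A=0.1061, B=-0.4380, C=(l²−L²−A²−y'²−z²)/(2L)=0.1806
  √(A²+B²)=0.4507;  θ3 = -1.3331+1.1584 ≈ -0.1747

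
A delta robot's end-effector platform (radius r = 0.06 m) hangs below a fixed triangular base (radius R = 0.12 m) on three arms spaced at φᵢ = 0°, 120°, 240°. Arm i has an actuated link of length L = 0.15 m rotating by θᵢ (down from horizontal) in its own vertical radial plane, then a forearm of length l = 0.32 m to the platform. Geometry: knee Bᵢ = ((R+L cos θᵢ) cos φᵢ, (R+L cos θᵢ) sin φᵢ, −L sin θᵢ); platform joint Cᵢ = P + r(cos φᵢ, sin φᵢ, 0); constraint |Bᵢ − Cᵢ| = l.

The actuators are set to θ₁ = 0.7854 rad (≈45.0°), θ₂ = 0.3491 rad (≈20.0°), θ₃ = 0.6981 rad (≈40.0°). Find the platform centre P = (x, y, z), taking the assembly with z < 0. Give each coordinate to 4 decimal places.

φ1=0.0°: virtual centre (0.1661, 0.0000, -0.1061), radius l
centre 2 = (0.2010·cos120.0°, 0.2010·sin120.0°, -0.0513) = (-0.1005, 0.1740, -0.0513)
φ3=240.0°: virtual centre (-0.0875, -0.1515, -0.0964), radius l
subtract pairs → two planes through P
[-0.5331 0.3481 0.1095]·P = 0.0042;  [-0.5070 -0.3030 0.0193]·P = 0.0011
Cramer: x(z) = -0.0048+0.1180z;  y(z) = 0.0046-0.1339z
quadratic in z: (1.0319)z²+(0.1705)z+(-0.0619)=0, √Δ=0.5335 → z ∈ {-0.3412, 0.1759}; z = -0.3412 (taking z<0)
x = -0.0451, y = 0.0503

(-0.0451, 0.0503, -0.3412)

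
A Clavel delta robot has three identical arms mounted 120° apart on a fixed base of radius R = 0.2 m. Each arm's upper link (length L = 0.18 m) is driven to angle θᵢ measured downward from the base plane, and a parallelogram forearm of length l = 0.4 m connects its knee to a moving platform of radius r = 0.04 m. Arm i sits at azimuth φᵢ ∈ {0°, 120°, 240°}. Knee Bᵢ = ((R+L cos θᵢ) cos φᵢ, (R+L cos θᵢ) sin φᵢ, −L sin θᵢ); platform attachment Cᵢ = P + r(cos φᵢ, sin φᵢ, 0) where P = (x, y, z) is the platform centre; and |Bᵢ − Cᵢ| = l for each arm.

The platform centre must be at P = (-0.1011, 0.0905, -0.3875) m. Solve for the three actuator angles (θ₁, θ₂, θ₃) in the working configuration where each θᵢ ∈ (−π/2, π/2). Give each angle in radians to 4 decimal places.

φ1=0.0° → target in arm frame (-0.1011, 0.0905)
  e−x'=0.2611;  (l²−L²−(e−x')²−y'²−z²)/2L = -0.2748
  θ1 = atan2(B,A) + arccos(C/0.4673) = 1.2216
arm 2 (φ=120.0°): x'=0.1289, y'=0.0423
  A=0.0311, B=-0.3875, C=(l²−L²−A²−y'²−z²)/(2L)=-0.0703
  θ2 = atan2(B,A) + arccos(C/0.3887) = 0.2619
rotate P by −φ3: (-0.0278, -0.1328, -0.3875)
  A=0.1878, B=-0.3875, C=(l²−L²−A²−y'²−z²)/(2L)=-0.2096
  √(A²+B²)=0.4306;  θ3 = -1.1195+2.0793 ≈ 0.9598

θ₁ = 1.2216, θ₂ = 0.2619, θ₃ = 0.9598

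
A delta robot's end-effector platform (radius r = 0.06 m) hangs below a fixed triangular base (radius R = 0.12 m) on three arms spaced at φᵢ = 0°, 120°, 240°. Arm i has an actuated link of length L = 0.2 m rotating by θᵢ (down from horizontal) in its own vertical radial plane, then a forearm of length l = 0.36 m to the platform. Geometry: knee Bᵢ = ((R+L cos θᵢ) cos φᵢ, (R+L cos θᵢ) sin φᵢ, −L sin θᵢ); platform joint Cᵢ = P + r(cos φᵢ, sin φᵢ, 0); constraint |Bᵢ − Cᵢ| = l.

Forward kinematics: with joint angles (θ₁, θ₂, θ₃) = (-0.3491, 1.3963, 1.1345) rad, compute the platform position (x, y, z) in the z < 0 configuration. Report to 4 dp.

(0.2679, -0.0682, -0.2845)

arm 1 at φ=0.0°: ρ1 = 0.2479;  centre 1 = (0.2479, 0.0000, 0.0684)
centre 2 = (0.0947·cos120.0°, 0.0947·sin120.0°, -0.1970) = (-0.0474, 0.0820, -0.1970)
arm 3 at φ=240.0°: ρ3 = 0.1445;  centre 3 = (-0.0723, -0.1252, -0.1813)
eliminate P² terms by subtracting sphere 1 from 2 and 3
[-0.5906 0.1641 -0.5307]·P = -0.0184;  [-0.6404 -0.2503 -0.4994]·P = -0.0124
det = 0.2529;  x = 0.0262+-0.8493z,  y = -0.0176+0.1778z
into |P−centre ₁|² = l²: 1.7529z² + 0.2335z + -0.0755 = 0;  Δ = 0.5836;  z = -0.2845 or 0.1513 → z<0 root = -0.2845
x = 0.2679, y = -0.0682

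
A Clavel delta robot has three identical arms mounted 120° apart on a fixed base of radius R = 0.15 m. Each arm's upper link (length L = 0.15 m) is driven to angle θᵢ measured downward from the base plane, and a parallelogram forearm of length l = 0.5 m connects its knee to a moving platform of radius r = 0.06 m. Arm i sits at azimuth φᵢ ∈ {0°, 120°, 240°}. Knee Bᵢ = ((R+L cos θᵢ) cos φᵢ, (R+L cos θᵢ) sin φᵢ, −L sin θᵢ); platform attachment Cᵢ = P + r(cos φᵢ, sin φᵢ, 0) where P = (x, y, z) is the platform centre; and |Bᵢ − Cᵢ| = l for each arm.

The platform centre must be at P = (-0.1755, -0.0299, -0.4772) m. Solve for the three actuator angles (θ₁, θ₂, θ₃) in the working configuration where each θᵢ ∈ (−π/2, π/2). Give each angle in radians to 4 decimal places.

arm 1 (φ=0.0°): x'=-0.1755, y'=-0.0299
  A cos θ + B sin θ = C:  0.2655·cos θ + -0.4772·sin θ = -0.2387
  γ=atan2(-0.4772,0.2655)=-1.0631;  ψ=arccos(-0.4371)=2.0231;  θ1=γ+ψ≈0.9601
φ2=120.0° → target in arm frame (0.0619, 0.1669)
  A=0.0281, B=-0.4772, C=(l²−L²−A²−y'²−z²)/(2L)=-0.0963
  γ=atan2(-0.4772,0.0281)=-1.5119;  ψ=arccos(-0.2014)=1.7736;  θ2=γ+ψ≈0.2617
arm 3 (φ=240.0°): x'=0.1136, y'=-0.1370
  A cos θ + B sin θ = C:  -0.0236·cos θ + -0.4772·sin θ = -0.0652
  √(A²+B²)=0.4778;  θ3 = -1.6203+1.7077 ≈ 0.0874

θ₁ = 0.9601, θ₂ = 0.2617, θ₃ = 0.0874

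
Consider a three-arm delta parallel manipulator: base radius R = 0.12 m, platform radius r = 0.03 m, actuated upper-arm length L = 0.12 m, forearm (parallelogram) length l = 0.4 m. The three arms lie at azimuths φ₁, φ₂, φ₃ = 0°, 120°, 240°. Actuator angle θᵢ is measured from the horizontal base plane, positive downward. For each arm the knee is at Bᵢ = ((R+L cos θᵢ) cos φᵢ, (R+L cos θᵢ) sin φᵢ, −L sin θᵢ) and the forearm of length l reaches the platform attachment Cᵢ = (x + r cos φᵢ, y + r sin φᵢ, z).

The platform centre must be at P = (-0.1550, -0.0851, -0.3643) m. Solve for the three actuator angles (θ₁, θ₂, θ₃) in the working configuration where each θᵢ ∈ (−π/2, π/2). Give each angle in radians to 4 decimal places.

θ₁ = 1.1344, θ₂ = 0.5236, θ₃ = -0.1747

φ1=0.0° → target in arm frame (-0.1550, -0.0851)
  A=0.2450, B=-0.3643, C=(l²−L²−A²−y'²−z²)/(2L)=-0.2266
  √(A²+B²)=0.4390;  θ1 = -0.9788+2.1131 ≈ 1.1344
φ2=120.0° → target in arm frame (0.0038, 0.1768)
  e−x'=0.0862;  (l²−L²−(e−x')²−y'²−z²)/2L = -0.1075
  θ2 = atan2(B,A) + arccos(C/0.3744) = 0.5236
φ3=240.0° → target in arm frame (0.1512, -0.0917)
  A cos θ + B sin θ = C:  -0.0612·cos θ + -0.3643·sin θ = 0.0031
  γ=atan2(-0.3643,-0.0612)=-1.7372;  ψ=arccos(0.0083)=1.5625;  θ3=γ+ψ≈-0.1747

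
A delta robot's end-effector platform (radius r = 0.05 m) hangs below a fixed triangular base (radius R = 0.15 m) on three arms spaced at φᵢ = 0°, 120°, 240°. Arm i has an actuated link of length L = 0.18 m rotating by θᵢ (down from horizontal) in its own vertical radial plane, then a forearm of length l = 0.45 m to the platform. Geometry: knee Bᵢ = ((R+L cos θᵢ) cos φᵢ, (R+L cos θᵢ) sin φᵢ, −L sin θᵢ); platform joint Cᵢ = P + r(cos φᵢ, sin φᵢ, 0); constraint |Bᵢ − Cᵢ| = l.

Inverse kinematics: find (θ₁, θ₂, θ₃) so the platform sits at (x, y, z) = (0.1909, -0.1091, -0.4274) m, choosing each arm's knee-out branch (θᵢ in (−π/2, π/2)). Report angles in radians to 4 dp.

φ1=0.0° → target in arm frame (0.1909, -0.1091)
  A=-0.0909, B=-0.4274, C=(l²−L²−A²−y'²−z²)/(2L)=-0.0909
  √(A²+B²)=0.4370;  θ1 = -1.7804+1.7804 ≈ 0.0001
φ2=120.0° → target in arm frame (-0.1899, -0.1108)
  A=0.2899, B=-0.4274, C=(l²−L²−A²−y'²−z²)/(2L)=-0.3025
  γ=atan2(-0.4274,0.2899)=-0.9747;  ψ=arccos(-0.5857)=2.1966;  θ2=γ+ψ≈1.2218
rotate P by −φ3: (-0.0010, 0.2199, -0.4274)
  e−x'=0.1010;  (l²−L²−(e−x')²−y'²−z²)/2L = -0.1975
  θ3 = atan2(B,A) + arccos(C/0.4392) = 0.6985

θ₁ = 0.0001, θ₂ = 1.2218, θ₃ = 0.6985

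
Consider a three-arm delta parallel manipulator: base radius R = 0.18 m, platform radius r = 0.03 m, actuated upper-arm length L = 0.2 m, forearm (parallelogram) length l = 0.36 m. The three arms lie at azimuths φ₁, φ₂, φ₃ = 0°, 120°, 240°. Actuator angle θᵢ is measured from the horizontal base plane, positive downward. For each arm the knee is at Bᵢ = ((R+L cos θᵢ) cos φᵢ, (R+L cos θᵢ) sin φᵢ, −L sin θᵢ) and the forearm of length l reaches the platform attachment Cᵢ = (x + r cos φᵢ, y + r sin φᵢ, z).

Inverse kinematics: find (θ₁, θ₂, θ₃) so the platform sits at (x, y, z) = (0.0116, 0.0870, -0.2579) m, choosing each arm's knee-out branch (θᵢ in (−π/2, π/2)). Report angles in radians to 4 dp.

θ₁ = 0.5236, θ₂ = 0.1748, θ₃ = 0.9598

rotate P by −φ1: (0.0116, 0.0870, -0.2579)
  e−x'=0.1384;  (l²−L²−(e−x')²−y'²−z²)/2L = -0.0091
  √(A²+B²)=0.2927;  θ1 = -1.0783+1.6019 ≈ 0.5236
rotate P by −φ2: (0.0695, -0.0535, -0.2579)
  e−x'=0.0805;  (l²−L²−(e−x')²−y'²−z²)/2L = 0.0344
  θ2 = atan2(B,A) + arccos(C/0.2702) = 0.1748
rotate P by −φ3: (-0.0811, -0.0335, -0.2579)
  A=0.2311, B=-0.2579, C=(l²−L²−A²−y'²−z²)/(2L)=-0.0786
  √(A²+B²)=0.3463;  θ3 = -0.8401+1.7999 ≈ 0.9598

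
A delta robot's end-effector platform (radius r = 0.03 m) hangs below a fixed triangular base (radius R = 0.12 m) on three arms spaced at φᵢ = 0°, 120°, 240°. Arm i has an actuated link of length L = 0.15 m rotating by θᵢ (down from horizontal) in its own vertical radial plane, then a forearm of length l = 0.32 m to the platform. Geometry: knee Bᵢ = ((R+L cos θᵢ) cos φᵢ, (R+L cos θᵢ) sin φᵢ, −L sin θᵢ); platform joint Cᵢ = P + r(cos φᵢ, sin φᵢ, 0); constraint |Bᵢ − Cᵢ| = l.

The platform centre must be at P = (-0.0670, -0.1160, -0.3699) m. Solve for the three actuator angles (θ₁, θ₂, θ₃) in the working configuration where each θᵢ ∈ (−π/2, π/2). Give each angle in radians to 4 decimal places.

θ₁ = 1.3094, θ₂ = 1.3093, θ₃ = 0.4364

φ1=0.0° → target in arm frame (-0.0670, -0.1160)
  e−x'=0.1570;  (l²−L²−(e−x')²−y'²−z²)/2L = -0.3168
  θ1 = atan2(B,A) + arccos(C/0.4018) = 1.3094
φ2=120.0° → target in arm frame (-0.0670, 0.1160)
  e−x'=0.1570;  (l²−L²−(e−x')²−y'²−z²)/2L = -0.3167
  γ=atan2(-0.3699,0.1570)=-1.1695;  ψ=arccos(-0.7883)=2.4788;  θ2=γ+ψ≈1.3093
rotate P by −φ3: (0.1340, 0.0000, -0.3699)
  A cos θ + B sin θ = C:  -0.0440·cos θ + -0.3699·sin θ = -0.1962
  γ=atan2(-0.3699,-0.0440)=-1.6891;  ψ=arccos(-0.5267)=2.1255;  θ3=γ+ψ≈0.4364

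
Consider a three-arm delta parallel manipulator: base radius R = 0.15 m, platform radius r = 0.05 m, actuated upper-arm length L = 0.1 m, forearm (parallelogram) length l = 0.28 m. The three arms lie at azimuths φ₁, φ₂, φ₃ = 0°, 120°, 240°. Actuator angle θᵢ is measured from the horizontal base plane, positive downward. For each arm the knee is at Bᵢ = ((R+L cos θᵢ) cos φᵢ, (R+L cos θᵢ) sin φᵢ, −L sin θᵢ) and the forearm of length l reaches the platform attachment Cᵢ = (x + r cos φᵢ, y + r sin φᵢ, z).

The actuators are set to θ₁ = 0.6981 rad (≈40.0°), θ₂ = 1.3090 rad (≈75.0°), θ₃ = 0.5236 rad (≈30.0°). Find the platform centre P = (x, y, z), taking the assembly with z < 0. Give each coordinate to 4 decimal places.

arm 1 at φ=0.0°: (R−r)+L cos θ1 = 0.1766;  S1 = (0.1766, 0.0000, -0.0643)
arm 2 at φ=120.0°: (R−r)+L cos θ2 = 0.1259;  S2 = (-0.0629, 0.1090, -0.0966)
S3 = (0.1866·cos240.0°, 0.1866·sin240.0°, -0.0500) = (-0.0933, -0.1616, -0.0500)
subtract pairs → two planes through P
linear system: -0.4791x+0.2180y = -0.0101−-0.0646z; -0.5398x+-0.3232y = 0.0020−0.0286z
det = 0.2725;  x = 0.0104+-0.0538z,  y = -0.0236+0.1782z
into |P−S₁|² = l²: 1.0347z² + 0.1380z + -0.0461 = 0;  Δ = 0.2098;  z = -0.2881 or 0.1547 → z<0 root = -0.2881
x = 0.0259, y = -0.0749

(0.0259, -0.0749, -0.2881)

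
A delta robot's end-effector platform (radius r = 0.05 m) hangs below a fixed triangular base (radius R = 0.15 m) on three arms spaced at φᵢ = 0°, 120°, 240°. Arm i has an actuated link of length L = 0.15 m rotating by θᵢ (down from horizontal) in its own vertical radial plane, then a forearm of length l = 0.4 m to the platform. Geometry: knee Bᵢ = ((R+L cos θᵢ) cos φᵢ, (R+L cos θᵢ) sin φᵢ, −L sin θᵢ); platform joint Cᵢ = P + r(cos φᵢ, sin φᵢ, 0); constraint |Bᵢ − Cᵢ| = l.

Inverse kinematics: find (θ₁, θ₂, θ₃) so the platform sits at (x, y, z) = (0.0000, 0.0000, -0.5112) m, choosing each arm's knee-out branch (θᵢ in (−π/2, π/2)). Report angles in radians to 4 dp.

θ₁ = 1.2214, θ₂ = 1.2214, θ₃ = 1.2214

φ1=0.0° → target in arm frame (0.0000, 0.0000)
  A=0.1000, B=-0.5112, C=(l²−L²−A²−y'²−z²)/(2L)=-0.4461
  γ=atan2(-0.5112,0.1000)=-1.3776;  ψ=arccos(-0.8564)=2.5990;  θ1=γ+ψ≈1.2214
rotate P by −φ2: (0.0000, 0.0000, -0.5112)
  A cos θ + B sin θ = C:  0.1000·cos θ + -0.5112·sin θ = -0.4461
  √(A²+B²)=0.5209;  θ2 = -1.3776+2.5990 ≈ 1.2214
arm 3 (φ=240.0°): x'=0.0000, y'=0.0000
  e−x'=0.1000;  (l²−L²−(e−x')²−y'²−z²)/2L = -0.4461
  γ=atan2(-0.5112,0.1000)=-1.3776;  ψ=arccos(-0.8564)=2.5990;  θ3=γ+ψ≈1.2214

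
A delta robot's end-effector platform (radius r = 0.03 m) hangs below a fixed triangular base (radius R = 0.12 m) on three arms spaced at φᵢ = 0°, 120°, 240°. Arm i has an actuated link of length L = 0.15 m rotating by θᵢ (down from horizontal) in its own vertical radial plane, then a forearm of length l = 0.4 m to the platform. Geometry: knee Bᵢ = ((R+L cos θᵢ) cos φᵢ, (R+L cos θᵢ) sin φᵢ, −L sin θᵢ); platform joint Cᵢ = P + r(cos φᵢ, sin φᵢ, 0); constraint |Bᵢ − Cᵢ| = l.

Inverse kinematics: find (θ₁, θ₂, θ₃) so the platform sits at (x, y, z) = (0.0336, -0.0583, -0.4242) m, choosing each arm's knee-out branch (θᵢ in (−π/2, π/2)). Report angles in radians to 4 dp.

arm 1 (φ=0.0°): x'=0.0336, y'=-0.0583
  A cos θ + B sin θ = C:  0.0564·cos θ + -0.4242·sin θ = -0.1634
  θ1 = atan2(B,A) + arccos(C/0.4279) = 0.5240
rotate P by −φ2: (-0.0673, 0.0001, -0.4242)
  e−x'=0.1573;  (l²−L²−(e−x')²−y'²−z²)/2L = -0.2240
  γ=atan2(-0.4242,0.1573)=-1.2157;  ψ=arccos(-0.4950)=2.0886;  θ2=γ+ψ≈0.8729
φ3=240.0° → target in arm frame (0.0337, 0.0582)
  e−x'=0.0563;  (l²−L²−(e−x')²−y'²−z²)/2L = -0.1634
  √(A²+B²)=0.4279;  θ3 = -1.4388+1.9625 ≈ 0.5237

θ₁ = 0.5240, θ₂ = 0.8729, θ₃ = 0.5237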